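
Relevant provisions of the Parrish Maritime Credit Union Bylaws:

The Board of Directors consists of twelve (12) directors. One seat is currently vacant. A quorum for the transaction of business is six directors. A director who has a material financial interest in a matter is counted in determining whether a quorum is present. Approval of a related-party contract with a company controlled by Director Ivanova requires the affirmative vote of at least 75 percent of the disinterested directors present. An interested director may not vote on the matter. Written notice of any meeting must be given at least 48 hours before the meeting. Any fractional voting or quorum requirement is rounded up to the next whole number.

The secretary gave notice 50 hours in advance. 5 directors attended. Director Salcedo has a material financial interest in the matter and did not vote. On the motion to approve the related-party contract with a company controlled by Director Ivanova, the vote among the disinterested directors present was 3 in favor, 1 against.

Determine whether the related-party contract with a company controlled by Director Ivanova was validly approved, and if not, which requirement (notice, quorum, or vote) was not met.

Invalid — quorum requirement not satisfied.

Notice: 50 hours given; 48 required (50 ≥ 48). Satisfied.
Quorum: 5 present (interested directors count toward quorum); quorum is 6. Not satisfied.
Vote: the related-party contract with a company controlled by Director Ivanova requires three-fourths of the disinterested directors present (5 − 1 = 4). 3/4 of 4 = 3, so 3 affirmative votes are needed; 3 voted in favor. Satisfied. (Moot — without a quorum no business can be validly transacted.)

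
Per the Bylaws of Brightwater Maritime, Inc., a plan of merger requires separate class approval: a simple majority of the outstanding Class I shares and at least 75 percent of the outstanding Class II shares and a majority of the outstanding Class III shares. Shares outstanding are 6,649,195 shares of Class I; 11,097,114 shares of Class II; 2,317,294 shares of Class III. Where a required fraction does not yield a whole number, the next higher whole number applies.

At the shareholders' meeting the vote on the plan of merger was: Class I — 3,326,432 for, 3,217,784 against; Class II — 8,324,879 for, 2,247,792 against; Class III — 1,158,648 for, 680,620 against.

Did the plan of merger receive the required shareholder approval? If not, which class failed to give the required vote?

Class I: a majority of 6649195 is 3324598; 3,324,598 required, 3,326,432 in favor — approved.
Class II: 3/4 of 11097114 = 8322835.50, rounded up to 8322836; 8,322,836 required, 8,324,879 in favor — approved.
Class III: a majority of 2317294 is 1158648; 1,158,648 required, 1,158,648 in favor — approved.

Approved — every class gave the required vote.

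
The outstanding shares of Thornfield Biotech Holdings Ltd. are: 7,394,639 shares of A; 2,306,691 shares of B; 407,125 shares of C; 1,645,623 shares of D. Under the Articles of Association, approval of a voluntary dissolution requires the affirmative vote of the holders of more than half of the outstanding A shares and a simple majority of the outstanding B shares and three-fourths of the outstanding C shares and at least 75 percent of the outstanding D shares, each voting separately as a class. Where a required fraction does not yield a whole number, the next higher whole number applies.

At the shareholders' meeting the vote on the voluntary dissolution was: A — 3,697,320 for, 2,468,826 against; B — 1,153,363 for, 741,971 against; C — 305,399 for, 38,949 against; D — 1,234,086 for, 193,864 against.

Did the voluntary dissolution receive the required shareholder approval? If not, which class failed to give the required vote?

Not approved — the D shares did not give the required vote.

A: a majority of 7394639 is 3697320; 3,697,320 required, 3,697,320 in favor — approved.
B: a majority of 2306691 is 1153346; 1,153,346 required, 1,153,363 in favor — approved.
C: 3/4 of 407125 = 305343.75, rounded up to 305344; 305,344 required, 305,399 in favor — approved.
D: 3/4 of 1645623 = 1234217.25, rounded up to 1234218; 1,234,218 required, 1,234,086 in favor — not approved.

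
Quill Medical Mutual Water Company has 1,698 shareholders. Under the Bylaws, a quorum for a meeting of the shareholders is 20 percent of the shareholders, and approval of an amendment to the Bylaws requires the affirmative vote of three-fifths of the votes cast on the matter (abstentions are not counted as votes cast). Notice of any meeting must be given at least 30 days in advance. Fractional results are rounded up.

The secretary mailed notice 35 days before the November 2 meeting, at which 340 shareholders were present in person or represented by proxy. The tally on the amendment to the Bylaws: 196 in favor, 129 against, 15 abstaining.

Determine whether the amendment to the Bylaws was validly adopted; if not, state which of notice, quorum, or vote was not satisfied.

Notice: 35 days given; 30 required. Satisfied.
Quorum: 20% of 1,698 = 339.60, rounded up to 340; 340 present. Satisfied.
Vote: requires three-fifths of the votes cast (340 − 15 abstaining = 325); 3/5 of 325 = 195, so 195 needed; 196 in favor. Satisfied.

Valid — all requirements satisfied.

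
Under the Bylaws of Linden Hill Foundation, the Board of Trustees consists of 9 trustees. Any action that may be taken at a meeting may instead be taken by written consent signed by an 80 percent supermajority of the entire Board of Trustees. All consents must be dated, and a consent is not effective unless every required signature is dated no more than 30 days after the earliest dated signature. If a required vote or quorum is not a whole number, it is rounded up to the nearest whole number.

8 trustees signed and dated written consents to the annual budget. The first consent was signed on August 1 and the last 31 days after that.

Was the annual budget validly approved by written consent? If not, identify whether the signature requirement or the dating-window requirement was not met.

Signatures required: an 80 percent supermajority of 9 — 4/5 of 9 = 7.20, rounded up to 8, so 8 needed; 8 signed. Sufficient.
Dating window: the latest signature is 31 days after the earliest; the limit is 30 days. Outside the window.

Not effective — dating-window requirement not satisfied.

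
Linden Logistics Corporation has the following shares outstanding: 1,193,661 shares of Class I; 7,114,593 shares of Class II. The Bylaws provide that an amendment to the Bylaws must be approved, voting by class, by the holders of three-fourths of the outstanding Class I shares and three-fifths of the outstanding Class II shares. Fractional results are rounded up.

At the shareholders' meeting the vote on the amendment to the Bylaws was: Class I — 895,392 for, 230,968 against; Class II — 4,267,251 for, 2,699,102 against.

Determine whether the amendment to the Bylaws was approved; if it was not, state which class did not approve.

Class I: 3/4 of 1193661 = 895245.75, rounded up to 895246; 895,246 required, 895,392 in favor — approved.
Class II: 3/5 of 7114593 = 4268755.80, rounded up to 4268756; 4,268,756 required, 4,267,251 in favor — not approved.

Not approved — the Class II shares did not give the required vote.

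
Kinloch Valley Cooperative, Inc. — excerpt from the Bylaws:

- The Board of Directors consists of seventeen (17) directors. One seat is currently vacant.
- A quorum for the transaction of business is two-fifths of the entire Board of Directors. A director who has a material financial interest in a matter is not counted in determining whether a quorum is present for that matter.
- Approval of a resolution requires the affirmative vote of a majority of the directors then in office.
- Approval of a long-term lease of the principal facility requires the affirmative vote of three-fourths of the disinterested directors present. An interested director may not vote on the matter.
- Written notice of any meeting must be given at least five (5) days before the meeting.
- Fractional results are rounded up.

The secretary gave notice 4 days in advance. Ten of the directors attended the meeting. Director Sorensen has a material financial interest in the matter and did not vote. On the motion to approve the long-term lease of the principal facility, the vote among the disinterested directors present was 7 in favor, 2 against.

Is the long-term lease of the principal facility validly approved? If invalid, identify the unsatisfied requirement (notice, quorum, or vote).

Notice: 4 days given; 5 required (4 < 5). Not satisfied.
Quorum: 10 present, but the 1 interested director does not count, leaving 9. Quorum is 7. Satisfied.
Vote: the long-term lease of the principal facility requires three-fourths of the disinterested directors present (10 − 1 = 9). 3/4 of 9 = 6.75, rounded up to 7, so 7 affirmative votes are needed; 7 voted in favor. Satisfied.

Invalid — notice requirement not satisfied.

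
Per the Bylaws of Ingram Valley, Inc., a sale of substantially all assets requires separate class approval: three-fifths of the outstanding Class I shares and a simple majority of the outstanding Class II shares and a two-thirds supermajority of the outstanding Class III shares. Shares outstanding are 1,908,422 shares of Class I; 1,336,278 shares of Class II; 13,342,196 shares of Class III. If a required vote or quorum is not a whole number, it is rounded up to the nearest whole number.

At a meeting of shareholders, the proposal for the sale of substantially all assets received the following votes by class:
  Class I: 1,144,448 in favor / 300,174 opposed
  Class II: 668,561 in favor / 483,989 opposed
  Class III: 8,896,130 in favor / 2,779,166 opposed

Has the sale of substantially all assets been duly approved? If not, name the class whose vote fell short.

Not approved — the Class I shares did not give the required vote.

Class I: 3/5 of 1908422 = 1145053.20, rounded up to 1145054; 1,145,054 required, 1,144,448 in favor — not approved.
Class II: a majority of 1336278 is 668140; 668,140 required, 668,561 in favor — approved.
Class III: 2/3 of 13342196 = 8894797.33, rounded up to 8894798; 8,894,798 required, 8,896,130 in favor — approved.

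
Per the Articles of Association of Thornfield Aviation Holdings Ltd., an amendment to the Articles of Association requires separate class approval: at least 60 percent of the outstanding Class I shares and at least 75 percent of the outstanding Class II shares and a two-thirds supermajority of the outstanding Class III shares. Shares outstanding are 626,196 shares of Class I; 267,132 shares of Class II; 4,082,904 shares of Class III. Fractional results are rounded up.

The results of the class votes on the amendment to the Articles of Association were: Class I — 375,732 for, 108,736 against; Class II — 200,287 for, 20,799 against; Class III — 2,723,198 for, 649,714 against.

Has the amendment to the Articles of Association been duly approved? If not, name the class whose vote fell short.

Class I: 3/5 of 626196 = 375717.60, rounded up to 375718; 375,718 required, 375,732 in favor — approved.
Class II: 3/4 of 267132 = 200349; 200,349 required, 200,287 in favor — not approved.
Class III: 2/3 of 4082904 = 2721936; 2,721,936 required, 2,723,198 in favor — approved.

Not approved — the Class II shares did not give the required vote.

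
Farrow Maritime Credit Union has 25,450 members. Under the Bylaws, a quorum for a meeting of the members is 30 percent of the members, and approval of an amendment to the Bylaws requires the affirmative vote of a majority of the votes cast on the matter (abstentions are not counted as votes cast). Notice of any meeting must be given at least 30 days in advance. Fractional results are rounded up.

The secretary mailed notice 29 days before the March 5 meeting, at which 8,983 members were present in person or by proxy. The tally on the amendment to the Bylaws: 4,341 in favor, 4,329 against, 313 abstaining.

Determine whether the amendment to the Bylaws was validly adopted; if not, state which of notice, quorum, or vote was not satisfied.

Notice: 29 days given; 30 required. Not satisfied.
Quorum: 30% of 25,450 = 7,635; 8,983 present. Satisfied.
Vote: requires a majority of the votes cast (8,983 − 313 abstaining = 8,670); a majority of 8670 is 4336, so 4,336 needed; 4,341 in favor. Satisfied.

Invalid — notice requirement not satisfied.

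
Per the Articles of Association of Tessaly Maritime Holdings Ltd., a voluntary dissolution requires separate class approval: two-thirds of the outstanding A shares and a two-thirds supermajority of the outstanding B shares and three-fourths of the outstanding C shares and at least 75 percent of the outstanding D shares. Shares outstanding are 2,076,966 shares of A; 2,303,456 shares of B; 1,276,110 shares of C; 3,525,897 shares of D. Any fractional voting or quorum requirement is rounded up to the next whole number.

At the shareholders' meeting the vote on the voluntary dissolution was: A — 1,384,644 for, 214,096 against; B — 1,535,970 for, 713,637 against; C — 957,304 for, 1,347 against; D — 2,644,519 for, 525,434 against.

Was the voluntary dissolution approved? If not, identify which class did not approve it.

A: 2/3 of 2076966 = 1384644; 1,384,644 required, 1,384,644 in favor — approved.
B: 2/3 of 2303456 = 1535637.33, rounded up to 1535638; 1,535,638 required, 1,535,970 in favor — approved.
C: 3/4 of 1276110 = 957082.50, rounded up to 957083; 957,083 required, 957,304 in favor — approved.
D: 3/4 of 3525897 = 2644422.75, rounded up to 2644423; 2,644,423 required, 2,644,519 in favor — approved.

Approved — every class gave the required vote.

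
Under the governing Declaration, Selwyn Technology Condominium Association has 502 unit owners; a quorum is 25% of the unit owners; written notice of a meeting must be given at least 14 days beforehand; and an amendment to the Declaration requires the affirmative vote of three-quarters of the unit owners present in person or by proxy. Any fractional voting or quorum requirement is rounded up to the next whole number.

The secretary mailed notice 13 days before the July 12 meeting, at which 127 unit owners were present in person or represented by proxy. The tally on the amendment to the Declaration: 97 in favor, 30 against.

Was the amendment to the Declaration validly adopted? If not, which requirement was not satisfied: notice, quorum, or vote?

Invalid — notice requirement not satisfied.

Notice: 13 days given; 14 required. Not satisfied.
Quorum: 25% of 502 = 125.50, rounded up to 126; 127 present. Satisfied.
Vote: requires three-fourths of those present (127); 3/4 of 127 = 95.25, rounded up to 96, so 96 needed; 97 in favor. Satisfied.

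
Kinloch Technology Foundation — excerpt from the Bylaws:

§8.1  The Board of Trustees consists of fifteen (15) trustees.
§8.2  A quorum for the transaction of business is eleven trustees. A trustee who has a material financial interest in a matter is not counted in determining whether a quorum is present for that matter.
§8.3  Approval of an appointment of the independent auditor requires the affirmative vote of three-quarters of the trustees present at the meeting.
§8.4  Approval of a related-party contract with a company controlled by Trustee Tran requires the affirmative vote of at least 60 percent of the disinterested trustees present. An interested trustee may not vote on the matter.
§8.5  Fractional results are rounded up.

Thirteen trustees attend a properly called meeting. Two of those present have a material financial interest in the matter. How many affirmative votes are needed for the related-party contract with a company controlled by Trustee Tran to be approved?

The related-party contract with a company controlled by Trustee Tran requires three-fifths of the disinterested trustees present (13 − 2 = 11).
3/5 of 11 = 6.60, rounded up to 7.

7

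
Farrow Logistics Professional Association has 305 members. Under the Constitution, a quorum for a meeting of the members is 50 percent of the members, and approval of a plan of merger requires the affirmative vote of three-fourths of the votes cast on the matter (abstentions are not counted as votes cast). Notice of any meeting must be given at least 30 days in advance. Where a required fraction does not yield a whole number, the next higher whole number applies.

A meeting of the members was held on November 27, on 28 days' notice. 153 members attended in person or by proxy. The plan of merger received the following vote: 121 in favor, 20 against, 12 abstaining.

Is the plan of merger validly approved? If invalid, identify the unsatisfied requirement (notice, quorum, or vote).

Notice: 28 days given; 30 required. Not satisfied.
Quorum: 50% of 305 = 152.50, rounded up to 153; 153 present. Satisfied.
Vote: requires three-fourths of the votes cast (153 − 12 abstaining = 141); 3/4 of 141 = 105.75, rounded up to 106, so 106 needed; 121 in favor. Satisfied.

Invalid — notice requirement not satisfied.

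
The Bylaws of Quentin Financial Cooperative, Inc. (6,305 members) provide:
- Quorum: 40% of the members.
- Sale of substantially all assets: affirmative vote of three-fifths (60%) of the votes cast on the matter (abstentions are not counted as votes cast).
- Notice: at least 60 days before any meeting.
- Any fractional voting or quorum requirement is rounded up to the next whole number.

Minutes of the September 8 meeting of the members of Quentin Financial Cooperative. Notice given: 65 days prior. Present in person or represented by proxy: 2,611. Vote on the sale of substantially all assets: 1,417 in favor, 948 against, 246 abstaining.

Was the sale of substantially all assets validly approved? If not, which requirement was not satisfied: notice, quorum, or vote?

Invalid — vote requirement not satisfied.

Notice: 65 days given; 60 required. Satisfied.
Quorum: 40% of 6,305 = 2,522; 2,611 present. Satisfied.
Vote: requires three-fifths of the votes cast (2,611 − 246 abstaining = 2,365); 3/5 of 2365 = 1419, so 1,419 needed; 1,417 in favor. Not satisfied.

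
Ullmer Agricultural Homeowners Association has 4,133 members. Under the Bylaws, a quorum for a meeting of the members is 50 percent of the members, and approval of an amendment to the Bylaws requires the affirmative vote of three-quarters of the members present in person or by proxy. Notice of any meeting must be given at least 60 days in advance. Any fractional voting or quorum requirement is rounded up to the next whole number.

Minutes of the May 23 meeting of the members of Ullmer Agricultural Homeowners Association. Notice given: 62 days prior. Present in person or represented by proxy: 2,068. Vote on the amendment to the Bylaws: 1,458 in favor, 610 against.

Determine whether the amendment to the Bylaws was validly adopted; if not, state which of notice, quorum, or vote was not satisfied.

Invalid — vote requirement not satisfied.

Notice: 62 days given; 60 required. Satisfied.
Quorum: 50% of 4,133 = 2,066.50, rounded up to 2,067; 2,068 present. Satisfied.
Vote: requires three-fourths of those present (2,068); 3/4 of 2068 = 1551, so 1,551 needed; 1,458 in favor. Not satisfied.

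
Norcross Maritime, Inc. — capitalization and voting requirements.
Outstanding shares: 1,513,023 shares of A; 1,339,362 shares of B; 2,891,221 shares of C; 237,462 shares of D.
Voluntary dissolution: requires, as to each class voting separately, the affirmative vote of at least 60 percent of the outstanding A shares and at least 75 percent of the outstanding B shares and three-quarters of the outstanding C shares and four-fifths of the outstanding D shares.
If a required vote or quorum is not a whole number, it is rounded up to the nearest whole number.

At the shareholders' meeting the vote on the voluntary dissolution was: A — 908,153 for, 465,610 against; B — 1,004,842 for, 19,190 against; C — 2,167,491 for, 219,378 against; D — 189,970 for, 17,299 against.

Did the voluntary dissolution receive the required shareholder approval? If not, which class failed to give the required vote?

A: 3/5 of 1513023 = 907813.80, rounded up to 907814; 907,814 required, 908,153 in favor — approved.
B: 3/4 of 1339362 = 1004521.50, rounded up to 1004522; 1,004,522 required, 1,004,842 in favor — approved.
C: 3/4 of 2891221 = 2168415.75, rounded up to 2168416; 2,168,416 required, 2,167,491 in favor — not approved.
D: 4/5 of 237462 = 189969.60, rounded up to 189970; 189,970 required, 189,970 in favor — approved.

Not approved — the C shares did not give the required vote.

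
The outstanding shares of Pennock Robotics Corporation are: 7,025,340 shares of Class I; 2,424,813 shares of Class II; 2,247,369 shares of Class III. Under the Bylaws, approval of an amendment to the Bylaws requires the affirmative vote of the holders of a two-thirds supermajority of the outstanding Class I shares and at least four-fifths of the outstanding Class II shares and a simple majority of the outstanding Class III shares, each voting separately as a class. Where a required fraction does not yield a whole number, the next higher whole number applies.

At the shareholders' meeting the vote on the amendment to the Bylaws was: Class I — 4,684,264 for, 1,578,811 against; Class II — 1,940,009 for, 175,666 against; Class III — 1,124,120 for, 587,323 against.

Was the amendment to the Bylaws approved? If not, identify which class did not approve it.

Class I: 2/3 of 7025340 = 4683560; 4,683,560 required, 4,684,264 in favor — approved.
Class II: 4/5 of 2424813 = 1939850.40, rounded up to 1939851; 1,939,851 required, 1,940,009 in favor — approved.
Class III: a majority of 2247369 is 1123685; 1,123,685 required, 1,124,120 in favor — approved.

Approved — every class gave the required vote.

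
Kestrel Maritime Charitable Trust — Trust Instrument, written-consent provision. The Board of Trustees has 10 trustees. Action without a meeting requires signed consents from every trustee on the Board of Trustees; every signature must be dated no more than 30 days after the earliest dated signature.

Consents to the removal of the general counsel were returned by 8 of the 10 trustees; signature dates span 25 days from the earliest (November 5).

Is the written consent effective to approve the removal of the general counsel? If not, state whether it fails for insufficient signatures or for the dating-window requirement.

Not effective — insufficient signatures.

Signatures required: the unanimous vote of 10 — unanimous means all 10, so 10 needed; 8 signed. Insufficient.
Dating window: the latest signature is 25 days after the earliest; the limit is 30 days. Within the window.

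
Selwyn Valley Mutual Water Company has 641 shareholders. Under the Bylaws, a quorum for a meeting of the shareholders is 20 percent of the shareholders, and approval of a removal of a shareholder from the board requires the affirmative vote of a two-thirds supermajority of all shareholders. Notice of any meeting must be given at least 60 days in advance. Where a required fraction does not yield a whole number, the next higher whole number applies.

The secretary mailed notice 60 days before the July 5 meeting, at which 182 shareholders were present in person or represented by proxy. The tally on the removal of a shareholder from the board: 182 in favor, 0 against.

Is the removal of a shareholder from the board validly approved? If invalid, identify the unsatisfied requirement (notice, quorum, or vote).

Invalid — vote requirement not satisfied.

Notice: 60 days given; 60 required. Satisfied.
Quorum: 20% of 641 = 128.20, rounded up to 129; 182 present. Satisfied.
Vote: requires two-thirds of all shareholders (641); 2/3 of 641 = 427.33, rounded up to 428, so 428 needed; 182 in favor. Not satisfied.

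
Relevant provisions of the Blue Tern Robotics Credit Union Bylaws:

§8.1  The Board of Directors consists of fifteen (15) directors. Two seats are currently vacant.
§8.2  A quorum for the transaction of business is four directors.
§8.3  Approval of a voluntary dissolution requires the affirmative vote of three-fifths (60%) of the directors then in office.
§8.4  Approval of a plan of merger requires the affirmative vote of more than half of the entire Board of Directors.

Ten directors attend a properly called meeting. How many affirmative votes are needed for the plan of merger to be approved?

8

The plan of merger requires a majority of the entire Board of Directors (15).
A majority of 15 is 8.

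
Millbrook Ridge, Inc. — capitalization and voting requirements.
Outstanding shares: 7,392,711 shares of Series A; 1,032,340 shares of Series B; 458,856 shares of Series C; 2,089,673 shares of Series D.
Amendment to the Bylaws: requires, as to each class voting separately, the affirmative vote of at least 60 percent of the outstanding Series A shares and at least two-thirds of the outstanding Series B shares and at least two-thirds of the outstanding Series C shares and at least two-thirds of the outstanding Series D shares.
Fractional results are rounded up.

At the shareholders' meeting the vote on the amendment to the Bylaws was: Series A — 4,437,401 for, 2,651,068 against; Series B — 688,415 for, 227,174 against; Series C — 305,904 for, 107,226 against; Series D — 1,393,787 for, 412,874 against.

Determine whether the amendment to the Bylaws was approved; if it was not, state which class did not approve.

Series A: 3/5 of 7392711 = 4435626.60, rounded up to 4435627; 4,435,627 required, 4,437,401 in favor — approved.
Series B: 2/3 of 1032340 = 688226.67, rounded up to 688227; 688,227 required, 688,415 in favor — approved.
Series C: 2/3 of 458856 = 305904; 305,904 required, 305,904 in favor — approved.
Series D: 2/3 of 2089673 = 1393115.33, rounded up to 1393116; 1,393,116 required, 1,393,787 in favor — approved.

Approved — every class gave the required vote.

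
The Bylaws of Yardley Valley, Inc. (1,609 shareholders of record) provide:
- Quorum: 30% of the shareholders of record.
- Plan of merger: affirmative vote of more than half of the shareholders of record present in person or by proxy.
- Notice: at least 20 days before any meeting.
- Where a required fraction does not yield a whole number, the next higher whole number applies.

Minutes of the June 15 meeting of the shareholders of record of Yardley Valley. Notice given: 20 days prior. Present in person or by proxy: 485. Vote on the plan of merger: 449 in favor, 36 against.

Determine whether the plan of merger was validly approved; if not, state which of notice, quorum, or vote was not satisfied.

Notice: 20 days given; 20 required. Satisfied.
Quorum: 30% of 1,609 = 482.70, rounded up to 483; 485 present. Satisfied.
Vote: requires a majority of those present (485); a majority of 485 is 243, so 243 needed; 449 in favor. Satisfied.

Valid — all requirements satisfied.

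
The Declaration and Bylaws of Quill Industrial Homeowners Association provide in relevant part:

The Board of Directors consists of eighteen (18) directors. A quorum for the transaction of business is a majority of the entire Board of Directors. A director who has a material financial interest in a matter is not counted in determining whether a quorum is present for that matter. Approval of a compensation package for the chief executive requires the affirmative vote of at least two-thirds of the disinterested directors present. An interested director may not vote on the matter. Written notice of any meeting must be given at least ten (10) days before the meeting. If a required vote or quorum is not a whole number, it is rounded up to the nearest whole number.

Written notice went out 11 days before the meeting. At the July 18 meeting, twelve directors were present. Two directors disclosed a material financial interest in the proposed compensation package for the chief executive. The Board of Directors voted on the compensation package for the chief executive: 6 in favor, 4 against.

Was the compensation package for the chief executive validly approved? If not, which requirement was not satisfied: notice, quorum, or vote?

Invalid — vote requirement not satisfied.

Notice: 11 days given; 10 required (11 ≥ 10). Satisfied.
Quorum: 12 present, but the 2 interested directors do not count, leaving 10. Quorum is 10. Satisfied.
Vote: the compensation package for the chief executive requires two-thirds of the disinterested directors present (12 − 2 = 10). 2/3 of 10 = 6.67, rounded up to 7, so 7 affirmative votes are needed; 6 voted in favor. Not satisfied.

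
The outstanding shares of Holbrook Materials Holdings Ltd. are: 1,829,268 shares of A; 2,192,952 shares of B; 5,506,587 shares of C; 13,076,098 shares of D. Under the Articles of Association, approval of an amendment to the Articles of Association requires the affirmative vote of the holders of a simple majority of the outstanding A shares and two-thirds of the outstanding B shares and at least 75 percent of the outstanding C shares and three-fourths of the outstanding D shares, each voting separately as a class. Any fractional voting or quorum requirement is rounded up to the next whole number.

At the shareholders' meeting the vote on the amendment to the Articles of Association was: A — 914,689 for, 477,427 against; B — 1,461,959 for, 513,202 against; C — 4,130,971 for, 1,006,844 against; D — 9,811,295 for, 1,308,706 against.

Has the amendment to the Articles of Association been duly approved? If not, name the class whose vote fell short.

Not approved — the B shares did not give the required vote.

A: a majority of 1829268 is 914635; 914,635 required, 914,689 in favor — approved.
B: 2/3 of 2192952 = 1461968; 1,461,968 required, 1,461,959 in favor — not approved.
C: 3/4 of 5506587 = 4129940.25, rounded up to 4129941; 4,129,941 required, 4,130,971 in favor — approved.
D: 3/4 of 13076098 = 9807073.50, rounded up to 9807074; 9,807,074 required, 9,811,295 in favor — approved.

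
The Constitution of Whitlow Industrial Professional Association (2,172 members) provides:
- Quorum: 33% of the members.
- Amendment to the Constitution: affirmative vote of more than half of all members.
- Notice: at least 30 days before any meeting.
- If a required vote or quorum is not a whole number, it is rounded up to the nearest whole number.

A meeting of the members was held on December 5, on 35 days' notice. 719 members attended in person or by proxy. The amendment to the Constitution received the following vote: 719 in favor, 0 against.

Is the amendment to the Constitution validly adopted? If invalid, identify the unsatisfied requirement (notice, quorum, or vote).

Notice: 35 days given; 30 required. Satisfied.
Quorum: 33% of 2,172 = 716.76, rounded up to 717; 719 present. Satisfied.
Vote: requires a majority of all members (2,172); a majority of 2172 is 1087, so 1,087 needed; 719 in favor. Not satisfied.

Invalid — vote requirement not satisfied.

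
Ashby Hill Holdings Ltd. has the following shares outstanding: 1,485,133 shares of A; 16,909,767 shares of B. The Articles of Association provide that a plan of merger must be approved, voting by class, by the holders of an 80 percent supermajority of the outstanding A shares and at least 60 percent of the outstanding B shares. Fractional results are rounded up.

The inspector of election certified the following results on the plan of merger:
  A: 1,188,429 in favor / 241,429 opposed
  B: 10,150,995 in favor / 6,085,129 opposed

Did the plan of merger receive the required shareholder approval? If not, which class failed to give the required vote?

Approved — every class gave the required vote.

A: 4/5 of 1485133 = 1188106.40, rounded up to 1188107; 1,188,107 required, 1,188,429 in favor — approved.
B: 3/5 of 16909767 = 10145860.20, rounded up to 10145861; 10,145,861 required, 10,150,995 in favor — approved.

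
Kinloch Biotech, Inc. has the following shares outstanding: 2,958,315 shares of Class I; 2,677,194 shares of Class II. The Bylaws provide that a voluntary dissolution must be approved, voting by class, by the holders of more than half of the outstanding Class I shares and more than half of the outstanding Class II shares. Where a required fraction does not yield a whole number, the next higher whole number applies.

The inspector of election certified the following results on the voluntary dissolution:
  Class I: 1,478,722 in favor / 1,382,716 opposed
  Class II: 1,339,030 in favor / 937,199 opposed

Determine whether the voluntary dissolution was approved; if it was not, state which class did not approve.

Class I: a majority of 2958315 is 1479158; 1,479,158 required, 1,478,722 in favor — not approved.
Class II: a majority of 2677194 is 1338598; 1,338,598 required, 1,339,030 in favor — approved.

Not approved — the Class I shares did not give the required vote.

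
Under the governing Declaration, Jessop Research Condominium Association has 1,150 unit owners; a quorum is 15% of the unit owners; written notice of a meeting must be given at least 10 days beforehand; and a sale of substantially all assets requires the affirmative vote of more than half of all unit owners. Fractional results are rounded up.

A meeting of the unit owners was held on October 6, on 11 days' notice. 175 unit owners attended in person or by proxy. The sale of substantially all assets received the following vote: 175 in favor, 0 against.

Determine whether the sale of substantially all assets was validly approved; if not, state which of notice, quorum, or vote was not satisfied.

Invalid — vote requirement not satisfied.

Notice: 11 days given; 10 required. Satisfied.
Quorum: 15% of 1,150 = 172.50, rounded up to 173; 175 present. Satisfied.
Vote: requires a majority of all unit owners (1,150); a majority of 1150 is 576, so 576 needed; 175 in favor. Not satisfied.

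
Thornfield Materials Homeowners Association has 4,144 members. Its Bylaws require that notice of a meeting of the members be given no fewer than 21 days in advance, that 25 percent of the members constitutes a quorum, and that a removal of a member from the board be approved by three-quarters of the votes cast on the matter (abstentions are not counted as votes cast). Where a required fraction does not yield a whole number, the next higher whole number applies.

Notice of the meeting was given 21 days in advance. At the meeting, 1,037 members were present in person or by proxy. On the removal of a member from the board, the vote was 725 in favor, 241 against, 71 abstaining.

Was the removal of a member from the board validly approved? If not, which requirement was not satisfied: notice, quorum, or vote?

Valid — all requirements satisfied.

Notice: 21 days given; 21 required. Satisfied.
Quorum: 25% of 4,144 = 1,036; 1,037 present. Satisfied.
Vote: requires three-fourths of the votes cast (1,037 − 71 abstaining = 966); 3/4 of 966 = 724.50, rounded up to 725, so 725 needed; 725 in favor. Satisfied.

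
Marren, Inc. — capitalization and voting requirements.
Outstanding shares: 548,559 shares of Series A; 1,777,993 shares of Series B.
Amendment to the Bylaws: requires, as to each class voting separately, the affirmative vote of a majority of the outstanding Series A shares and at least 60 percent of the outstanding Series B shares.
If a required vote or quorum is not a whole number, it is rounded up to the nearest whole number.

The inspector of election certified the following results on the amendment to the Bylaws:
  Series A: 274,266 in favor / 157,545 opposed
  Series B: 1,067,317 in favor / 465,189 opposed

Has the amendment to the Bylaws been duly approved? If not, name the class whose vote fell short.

Series A: a majority of 548559 is 274280; 274,280 required, 274,266 in favor — not approved.
Series B: 3/5 of 1777993 = 1066795.80, rounded up to 1066796; 1,066,796 required, 1,067,317 in favor — approved.

Not approved — the Series A shares did not give the required vote.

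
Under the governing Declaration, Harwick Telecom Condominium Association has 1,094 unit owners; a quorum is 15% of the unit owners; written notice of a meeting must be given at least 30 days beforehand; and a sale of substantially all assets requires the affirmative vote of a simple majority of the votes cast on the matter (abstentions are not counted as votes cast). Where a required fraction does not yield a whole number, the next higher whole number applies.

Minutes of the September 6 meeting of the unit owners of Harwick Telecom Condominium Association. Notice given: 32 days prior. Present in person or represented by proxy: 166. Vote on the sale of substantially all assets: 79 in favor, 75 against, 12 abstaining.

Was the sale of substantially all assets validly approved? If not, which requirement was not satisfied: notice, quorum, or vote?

Valid — all requirements satisfied.

Notice: 32 days given; 30 required. Satisfied.
Quorum: 15% of 1,094 = 164.10, rounded up to 165; 166 present. Satisfied.
Vote: requires a majority of the votes cast (166 − 12 abstaining = 154); a majority of 154 is 78, so 78 needed; 79 in favor. Satisfied.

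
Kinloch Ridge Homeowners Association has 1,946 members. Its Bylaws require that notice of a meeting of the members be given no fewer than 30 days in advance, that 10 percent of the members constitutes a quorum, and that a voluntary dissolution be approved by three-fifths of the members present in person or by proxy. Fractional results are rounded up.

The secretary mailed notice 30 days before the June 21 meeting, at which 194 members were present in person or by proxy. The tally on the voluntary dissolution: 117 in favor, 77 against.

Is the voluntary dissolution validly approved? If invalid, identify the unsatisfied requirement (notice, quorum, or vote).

Notice: 30 days given; 30 required. Satisfied.
Quorum: 10% of 1,946 = 194.60, rounded up to 195; 194 present. Not satisfied.
Vote: requires three-fifths of those present (194); 3/5 of 194 = 116.40, rounded up to 117, so 117 needed; 117 in favor. Satisfied.

Invalid — quorum requirement not satisfied.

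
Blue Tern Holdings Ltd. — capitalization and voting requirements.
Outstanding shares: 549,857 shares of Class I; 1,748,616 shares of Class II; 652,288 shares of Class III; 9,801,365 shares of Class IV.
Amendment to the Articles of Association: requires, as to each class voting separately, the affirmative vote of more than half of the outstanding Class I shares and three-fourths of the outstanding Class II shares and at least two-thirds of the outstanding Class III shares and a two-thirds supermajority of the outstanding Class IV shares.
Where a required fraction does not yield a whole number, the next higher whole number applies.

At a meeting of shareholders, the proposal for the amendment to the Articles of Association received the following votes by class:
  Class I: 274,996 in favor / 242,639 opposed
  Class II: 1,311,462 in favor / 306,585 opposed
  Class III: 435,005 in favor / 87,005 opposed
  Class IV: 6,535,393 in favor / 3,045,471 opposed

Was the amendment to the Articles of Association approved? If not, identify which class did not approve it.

Class I: a majority of 549857 is 274929; 274,929 required, 274,996 in favor — approved.
Class II: 3/4 of 1748616 = 1311462; 1,311,462 required, 1,311,462 in favor — approved.
Class III: 2/3 of 652288 = 434858.67, rounded up to 434859; 434,859 required, 435,005 in favor — approved.
Class IV: 2/3 of 9801365 = 6534243.33, rounded up to 6534244; 6,534,244 required, 6,535,393 in favor — approved.

Approved — every class gave the required vote.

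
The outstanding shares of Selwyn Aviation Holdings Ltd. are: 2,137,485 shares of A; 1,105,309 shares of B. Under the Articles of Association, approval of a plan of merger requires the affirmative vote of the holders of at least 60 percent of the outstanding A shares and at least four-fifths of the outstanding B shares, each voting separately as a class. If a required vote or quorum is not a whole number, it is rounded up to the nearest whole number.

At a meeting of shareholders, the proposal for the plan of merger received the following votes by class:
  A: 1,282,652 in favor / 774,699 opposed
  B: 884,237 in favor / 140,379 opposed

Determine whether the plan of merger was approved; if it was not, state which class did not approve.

Not approved — the B shares did not give the required vote.

A: 3/5 of 2137485 = 1282491; 1,282,491 required, 1,282,652 in favor — approved.
B: 4/5 of 1105309 = 884247.20, rounded up to 884248; 884,248 required, 884,237 in favor — not approved.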